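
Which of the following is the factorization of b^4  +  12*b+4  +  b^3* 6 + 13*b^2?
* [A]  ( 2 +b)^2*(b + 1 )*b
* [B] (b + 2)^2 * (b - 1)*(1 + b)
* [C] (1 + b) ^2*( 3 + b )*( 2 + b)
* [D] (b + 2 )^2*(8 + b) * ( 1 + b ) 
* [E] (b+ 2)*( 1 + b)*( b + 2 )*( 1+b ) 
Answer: E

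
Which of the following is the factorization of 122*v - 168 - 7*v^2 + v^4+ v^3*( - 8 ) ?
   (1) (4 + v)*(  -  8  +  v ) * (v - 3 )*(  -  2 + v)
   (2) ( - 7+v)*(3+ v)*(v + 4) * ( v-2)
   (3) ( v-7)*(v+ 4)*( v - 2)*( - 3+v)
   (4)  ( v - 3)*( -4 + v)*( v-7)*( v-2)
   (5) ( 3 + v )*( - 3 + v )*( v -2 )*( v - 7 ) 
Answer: 3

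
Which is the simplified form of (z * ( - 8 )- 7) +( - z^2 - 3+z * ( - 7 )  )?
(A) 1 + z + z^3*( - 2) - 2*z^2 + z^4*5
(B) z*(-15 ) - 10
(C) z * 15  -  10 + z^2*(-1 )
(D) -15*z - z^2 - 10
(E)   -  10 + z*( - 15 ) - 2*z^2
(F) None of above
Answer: D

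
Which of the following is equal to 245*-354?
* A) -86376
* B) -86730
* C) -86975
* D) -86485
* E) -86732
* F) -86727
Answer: B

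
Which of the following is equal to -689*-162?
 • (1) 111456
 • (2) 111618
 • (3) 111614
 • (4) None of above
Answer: 2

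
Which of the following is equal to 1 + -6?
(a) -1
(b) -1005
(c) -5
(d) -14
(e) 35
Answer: c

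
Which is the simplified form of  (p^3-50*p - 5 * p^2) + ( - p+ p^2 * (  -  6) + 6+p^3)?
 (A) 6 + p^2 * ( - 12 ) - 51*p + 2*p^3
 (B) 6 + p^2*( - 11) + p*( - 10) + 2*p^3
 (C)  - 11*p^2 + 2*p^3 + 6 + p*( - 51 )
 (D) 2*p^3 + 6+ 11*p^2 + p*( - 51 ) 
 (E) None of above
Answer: C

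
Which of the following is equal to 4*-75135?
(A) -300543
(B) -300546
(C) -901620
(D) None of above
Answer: D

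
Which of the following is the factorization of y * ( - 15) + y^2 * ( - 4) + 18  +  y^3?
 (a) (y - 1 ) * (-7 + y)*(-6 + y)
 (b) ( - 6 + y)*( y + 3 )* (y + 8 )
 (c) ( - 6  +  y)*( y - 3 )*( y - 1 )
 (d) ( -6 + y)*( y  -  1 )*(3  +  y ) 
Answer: d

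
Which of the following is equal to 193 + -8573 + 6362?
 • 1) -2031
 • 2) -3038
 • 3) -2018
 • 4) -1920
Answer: 3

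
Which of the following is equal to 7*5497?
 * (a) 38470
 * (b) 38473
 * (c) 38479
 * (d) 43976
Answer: c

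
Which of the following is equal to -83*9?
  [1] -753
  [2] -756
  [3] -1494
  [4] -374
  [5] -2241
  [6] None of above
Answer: 6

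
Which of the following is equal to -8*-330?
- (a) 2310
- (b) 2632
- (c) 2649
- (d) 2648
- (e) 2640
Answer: e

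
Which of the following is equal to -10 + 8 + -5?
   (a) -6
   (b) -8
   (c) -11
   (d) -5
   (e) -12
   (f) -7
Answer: f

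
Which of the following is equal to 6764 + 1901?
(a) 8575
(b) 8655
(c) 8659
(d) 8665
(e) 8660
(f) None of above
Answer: d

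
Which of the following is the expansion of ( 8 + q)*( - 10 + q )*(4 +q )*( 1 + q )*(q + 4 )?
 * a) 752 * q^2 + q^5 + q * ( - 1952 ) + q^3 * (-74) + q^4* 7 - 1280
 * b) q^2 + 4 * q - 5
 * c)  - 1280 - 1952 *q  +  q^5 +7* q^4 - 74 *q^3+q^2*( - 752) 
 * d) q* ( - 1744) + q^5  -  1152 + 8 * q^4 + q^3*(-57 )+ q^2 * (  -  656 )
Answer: c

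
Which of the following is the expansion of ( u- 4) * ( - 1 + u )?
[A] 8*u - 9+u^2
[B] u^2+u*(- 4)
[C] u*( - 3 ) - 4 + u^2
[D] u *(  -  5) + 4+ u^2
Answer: D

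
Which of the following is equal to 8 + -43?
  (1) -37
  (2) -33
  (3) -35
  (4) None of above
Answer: 3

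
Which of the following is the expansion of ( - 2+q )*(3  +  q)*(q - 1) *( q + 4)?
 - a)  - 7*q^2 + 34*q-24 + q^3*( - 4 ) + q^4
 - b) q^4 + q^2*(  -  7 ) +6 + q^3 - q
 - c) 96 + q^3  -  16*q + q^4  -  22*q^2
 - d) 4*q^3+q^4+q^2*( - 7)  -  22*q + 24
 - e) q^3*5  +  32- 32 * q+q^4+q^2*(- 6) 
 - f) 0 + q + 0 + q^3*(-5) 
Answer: d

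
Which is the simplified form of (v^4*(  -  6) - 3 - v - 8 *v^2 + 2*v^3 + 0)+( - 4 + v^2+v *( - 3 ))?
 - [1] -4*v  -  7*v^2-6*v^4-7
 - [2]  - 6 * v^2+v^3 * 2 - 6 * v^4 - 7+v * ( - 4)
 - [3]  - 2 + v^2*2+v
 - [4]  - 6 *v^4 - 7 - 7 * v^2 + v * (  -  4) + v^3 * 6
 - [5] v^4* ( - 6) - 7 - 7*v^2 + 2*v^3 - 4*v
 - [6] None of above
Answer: 5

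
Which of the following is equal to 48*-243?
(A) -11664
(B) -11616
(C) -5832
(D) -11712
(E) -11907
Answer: A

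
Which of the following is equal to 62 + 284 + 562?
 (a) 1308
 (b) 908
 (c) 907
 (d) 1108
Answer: b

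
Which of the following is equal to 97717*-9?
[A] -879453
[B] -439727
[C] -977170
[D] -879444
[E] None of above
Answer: A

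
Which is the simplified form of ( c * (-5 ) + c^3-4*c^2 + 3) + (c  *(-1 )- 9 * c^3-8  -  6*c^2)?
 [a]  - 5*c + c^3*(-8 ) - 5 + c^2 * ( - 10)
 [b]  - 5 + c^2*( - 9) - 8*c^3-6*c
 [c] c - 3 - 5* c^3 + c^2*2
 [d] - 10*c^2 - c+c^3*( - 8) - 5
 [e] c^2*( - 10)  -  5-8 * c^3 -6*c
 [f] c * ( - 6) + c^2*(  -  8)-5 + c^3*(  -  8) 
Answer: e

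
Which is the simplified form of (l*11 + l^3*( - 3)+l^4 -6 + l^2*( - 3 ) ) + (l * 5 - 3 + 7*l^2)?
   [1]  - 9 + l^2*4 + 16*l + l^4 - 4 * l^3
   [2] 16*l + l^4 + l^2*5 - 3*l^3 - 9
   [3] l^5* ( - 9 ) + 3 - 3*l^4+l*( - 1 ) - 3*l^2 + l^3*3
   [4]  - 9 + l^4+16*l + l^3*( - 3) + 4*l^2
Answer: 4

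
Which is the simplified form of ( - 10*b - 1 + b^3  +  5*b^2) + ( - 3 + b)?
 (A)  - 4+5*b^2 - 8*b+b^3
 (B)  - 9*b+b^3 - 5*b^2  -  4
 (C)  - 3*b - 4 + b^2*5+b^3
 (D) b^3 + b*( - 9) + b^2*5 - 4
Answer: D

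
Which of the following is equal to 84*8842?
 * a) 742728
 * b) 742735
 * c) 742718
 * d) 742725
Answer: a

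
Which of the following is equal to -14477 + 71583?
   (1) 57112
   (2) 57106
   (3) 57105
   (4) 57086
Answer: 2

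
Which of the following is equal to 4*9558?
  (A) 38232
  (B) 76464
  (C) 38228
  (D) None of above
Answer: A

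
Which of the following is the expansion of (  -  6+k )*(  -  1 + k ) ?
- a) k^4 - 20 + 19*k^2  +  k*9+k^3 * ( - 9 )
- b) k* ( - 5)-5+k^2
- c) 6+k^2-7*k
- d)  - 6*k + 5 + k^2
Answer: c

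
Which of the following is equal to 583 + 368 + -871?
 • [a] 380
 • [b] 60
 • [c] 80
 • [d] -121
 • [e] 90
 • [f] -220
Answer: c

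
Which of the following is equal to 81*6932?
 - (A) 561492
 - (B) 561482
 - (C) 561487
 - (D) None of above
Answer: A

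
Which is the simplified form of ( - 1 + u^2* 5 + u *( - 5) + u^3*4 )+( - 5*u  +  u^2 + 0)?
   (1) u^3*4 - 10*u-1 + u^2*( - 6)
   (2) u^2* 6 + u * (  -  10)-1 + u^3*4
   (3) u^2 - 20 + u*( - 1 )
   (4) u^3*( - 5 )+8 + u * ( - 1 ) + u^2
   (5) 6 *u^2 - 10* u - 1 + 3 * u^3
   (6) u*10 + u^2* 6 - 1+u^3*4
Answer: 2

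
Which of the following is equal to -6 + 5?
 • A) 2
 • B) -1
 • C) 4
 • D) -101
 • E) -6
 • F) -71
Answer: B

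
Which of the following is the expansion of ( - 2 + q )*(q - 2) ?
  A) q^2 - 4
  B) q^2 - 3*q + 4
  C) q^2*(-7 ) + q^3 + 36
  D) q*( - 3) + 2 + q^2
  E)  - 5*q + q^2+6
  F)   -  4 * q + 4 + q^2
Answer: F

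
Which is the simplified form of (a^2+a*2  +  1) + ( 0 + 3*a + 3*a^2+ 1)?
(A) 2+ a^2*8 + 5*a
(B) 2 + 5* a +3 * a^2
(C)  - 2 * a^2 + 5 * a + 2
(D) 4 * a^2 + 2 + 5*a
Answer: D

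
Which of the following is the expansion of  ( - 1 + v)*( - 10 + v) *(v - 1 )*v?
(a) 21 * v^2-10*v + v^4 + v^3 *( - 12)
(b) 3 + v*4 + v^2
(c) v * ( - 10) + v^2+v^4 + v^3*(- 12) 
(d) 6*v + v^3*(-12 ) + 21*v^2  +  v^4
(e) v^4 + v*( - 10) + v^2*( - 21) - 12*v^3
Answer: a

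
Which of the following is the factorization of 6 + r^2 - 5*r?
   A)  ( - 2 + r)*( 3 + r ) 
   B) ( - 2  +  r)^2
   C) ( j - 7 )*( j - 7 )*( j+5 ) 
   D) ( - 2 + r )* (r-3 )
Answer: D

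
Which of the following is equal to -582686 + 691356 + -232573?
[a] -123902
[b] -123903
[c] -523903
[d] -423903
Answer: b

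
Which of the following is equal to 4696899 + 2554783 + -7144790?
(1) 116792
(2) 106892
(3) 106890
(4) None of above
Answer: 2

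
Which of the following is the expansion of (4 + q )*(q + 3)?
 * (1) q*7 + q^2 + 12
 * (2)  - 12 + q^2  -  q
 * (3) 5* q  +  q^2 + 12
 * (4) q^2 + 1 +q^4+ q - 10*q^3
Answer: 1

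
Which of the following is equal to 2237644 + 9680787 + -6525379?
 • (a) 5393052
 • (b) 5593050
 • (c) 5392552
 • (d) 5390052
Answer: a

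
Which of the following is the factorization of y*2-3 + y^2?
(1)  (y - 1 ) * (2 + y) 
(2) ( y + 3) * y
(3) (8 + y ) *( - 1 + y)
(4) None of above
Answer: 4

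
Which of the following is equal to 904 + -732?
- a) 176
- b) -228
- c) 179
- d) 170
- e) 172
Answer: e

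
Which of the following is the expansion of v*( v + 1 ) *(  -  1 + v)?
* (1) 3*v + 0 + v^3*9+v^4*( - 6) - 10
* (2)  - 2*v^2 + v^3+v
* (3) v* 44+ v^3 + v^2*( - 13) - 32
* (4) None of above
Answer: 4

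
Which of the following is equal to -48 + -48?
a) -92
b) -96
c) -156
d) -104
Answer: b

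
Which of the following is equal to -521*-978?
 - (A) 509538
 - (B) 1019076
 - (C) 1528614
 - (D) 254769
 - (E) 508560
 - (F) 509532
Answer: A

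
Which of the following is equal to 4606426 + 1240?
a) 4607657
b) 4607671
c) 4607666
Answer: c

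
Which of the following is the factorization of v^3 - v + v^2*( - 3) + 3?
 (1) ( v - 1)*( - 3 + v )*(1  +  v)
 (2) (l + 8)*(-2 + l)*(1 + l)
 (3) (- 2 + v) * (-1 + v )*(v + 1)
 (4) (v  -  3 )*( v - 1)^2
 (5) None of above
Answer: 1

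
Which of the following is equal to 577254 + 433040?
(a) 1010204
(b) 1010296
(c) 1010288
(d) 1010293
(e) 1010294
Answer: e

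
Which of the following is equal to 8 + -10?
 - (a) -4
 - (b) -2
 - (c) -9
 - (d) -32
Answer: b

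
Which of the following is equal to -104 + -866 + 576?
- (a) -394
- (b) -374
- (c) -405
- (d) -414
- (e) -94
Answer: a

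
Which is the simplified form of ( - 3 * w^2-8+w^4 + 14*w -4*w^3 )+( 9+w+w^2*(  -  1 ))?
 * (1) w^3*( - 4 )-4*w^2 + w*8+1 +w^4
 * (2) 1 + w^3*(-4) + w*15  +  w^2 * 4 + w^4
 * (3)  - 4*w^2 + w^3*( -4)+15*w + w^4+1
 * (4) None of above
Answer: 3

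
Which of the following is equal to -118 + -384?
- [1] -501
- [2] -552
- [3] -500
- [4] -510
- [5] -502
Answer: 5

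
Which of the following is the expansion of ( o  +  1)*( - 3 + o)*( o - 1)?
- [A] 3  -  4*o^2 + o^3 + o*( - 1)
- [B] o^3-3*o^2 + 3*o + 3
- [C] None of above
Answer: C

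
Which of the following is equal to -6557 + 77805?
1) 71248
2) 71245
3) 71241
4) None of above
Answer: 1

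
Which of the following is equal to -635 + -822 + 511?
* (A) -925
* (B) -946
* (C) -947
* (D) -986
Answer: B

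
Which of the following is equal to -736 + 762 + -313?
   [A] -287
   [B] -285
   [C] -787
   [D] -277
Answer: A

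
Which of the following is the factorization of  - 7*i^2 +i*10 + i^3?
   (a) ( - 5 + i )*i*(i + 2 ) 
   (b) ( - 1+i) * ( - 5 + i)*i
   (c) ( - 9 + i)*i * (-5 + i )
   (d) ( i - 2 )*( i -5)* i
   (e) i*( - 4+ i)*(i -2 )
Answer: d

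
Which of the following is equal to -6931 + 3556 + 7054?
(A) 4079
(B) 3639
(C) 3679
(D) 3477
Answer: C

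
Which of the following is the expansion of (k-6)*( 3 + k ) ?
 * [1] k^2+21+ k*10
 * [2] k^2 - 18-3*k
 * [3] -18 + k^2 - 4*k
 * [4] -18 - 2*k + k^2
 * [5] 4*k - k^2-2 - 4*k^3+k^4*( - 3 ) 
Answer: 2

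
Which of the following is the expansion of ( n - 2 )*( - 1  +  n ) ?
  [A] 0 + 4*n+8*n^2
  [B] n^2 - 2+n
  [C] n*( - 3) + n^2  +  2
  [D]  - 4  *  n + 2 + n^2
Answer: C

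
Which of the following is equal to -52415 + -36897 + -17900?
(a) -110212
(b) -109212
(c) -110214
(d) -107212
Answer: d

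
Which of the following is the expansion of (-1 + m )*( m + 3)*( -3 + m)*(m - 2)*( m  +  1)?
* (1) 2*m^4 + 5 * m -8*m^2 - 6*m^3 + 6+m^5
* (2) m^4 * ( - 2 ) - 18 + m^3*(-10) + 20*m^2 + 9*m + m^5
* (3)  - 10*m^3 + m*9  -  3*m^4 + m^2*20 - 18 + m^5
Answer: 2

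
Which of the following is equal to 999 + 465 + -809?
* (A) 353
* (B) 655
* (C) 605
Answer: B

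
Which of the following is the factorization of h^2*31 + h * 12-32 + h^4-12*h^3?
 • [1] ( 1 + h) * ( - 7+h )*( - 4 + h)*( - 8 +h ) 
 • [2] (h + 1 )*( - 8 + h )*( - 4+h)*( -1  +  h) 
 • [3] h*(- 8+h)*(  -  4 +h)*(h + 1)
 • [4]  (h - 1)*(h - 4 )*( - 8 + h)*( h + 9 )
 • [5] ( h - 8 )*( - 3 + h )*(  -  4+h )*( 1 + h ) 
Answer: 2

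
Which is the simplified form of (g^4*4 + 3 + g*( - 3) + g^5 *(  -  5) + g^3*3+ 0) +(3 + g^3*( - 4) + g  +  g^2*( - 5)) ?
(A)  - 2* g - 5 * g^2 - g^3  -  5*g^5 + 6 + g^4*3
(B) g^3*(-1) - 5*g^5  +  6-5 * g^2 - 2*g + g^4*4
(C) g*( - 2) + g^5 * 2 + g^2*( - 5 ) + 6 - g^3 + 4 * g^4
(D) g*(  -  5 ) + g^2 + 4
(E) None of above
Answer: B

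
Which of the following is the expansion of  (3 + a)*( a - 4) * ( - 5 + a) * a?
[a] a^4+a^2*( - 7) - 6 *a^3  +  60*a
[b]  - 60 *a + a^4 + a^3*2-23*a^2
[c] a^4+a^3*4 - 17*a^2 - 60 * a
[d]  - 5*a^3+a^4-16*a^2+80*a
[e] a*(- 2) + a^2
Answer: a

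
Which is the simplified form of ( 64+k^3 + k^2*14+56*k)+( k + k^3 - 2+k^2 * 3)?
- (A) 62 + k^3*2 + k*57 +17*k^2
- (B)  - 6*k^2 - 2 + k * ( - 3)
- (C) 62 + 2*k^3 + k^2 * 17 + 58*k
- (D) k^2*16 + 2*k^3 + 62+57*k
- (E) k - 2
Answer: A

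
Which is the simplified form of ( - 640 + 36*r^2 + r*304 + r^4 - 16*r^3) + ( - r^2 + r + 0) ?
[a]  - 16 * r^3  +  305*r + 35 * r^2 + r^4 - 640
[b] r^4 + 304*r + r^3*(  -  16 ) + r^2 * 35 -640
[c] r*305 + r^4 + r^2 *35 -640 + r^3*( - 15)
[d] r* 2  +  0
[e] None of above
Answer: a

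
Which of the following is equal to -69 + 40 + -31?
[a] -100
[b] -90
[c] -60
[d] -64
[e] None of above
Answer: c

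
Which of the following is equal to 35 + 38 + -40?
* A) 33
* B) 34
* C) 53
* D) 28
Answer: A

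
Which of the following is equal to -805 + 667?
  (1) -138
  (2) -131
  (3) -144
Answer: 1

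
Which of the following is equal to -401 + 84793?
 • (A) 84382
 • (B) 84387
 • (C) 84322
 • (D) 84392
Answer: D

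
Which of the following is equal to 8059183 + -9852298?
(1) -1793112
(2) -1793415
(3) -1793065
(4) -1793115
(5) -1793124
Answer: 4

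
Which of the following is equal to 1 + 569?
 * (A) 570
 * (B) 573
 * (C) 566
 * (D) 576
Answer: A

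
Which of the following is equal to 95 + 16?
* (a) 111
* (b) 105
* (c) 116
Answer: a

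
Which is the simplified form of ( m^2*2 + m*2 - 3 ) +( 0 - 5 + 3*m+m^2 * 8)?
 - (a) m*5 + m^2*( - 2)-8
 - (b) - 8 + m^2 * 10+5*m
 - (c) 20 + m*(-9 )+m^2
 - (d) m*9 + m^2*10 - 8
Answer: b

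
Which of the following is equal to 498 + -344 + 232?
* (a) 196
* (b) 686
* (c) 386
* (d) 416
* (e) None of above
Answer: c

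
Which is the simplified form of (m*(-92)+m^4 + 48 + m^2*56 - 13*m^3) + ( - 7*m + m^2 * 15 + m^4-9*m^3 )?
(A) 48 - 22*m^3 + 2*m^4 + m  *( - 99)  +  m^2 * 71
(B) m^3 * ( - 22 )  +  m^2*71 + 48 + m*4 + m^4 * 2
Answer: A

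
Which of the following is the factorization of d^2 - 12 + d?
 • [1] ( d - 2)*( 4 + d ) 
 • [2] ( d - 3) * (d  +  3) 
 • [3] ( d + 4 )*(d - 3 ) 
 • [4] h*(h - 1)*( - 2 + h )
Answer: 3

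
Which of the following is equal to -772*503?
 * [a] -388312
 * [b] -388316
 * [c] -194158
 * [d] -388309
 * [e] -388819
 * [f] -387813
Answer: b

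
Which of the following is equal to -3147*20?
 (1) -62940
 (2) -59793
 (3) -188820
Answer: 1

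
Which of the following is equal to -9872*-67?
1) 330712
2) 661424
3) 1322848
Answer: 2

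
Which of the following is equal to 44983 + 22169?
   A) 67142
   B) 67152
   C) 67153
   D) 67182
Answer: B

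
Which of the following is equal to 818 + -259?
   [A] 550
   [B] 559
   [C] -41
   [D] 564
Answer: B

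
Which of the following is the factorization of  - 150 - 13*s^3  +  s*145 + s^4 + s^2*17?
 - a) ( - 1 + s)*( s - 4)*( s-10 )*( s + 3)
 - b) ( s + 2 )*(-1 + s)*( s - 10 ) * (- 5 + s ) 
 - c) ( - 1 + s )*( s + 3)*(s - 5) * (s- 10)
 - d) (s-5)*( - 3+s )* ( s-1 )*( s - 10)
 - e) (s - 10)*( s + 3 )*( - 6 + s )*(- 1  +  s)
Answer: c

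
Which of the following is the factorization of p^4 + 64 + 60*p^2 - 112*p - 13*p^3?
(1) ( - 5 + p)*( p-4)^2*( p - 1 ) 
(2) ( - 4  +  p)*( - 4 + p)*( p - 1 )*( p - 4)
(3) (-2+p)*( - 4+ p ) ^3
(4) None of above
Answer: 2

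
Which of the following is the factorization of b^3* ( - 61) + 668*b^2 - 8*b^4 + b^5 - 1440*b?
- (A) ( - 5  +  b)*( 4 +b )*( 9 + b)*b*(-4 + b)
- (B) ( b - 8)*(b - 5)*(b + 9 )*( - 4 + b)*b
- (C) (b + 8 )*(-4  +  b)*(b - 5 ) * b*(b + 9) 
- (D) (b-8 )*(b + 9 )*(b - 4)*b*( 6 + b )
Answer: B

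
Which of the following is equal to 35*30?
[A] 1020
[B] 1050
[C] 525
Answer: B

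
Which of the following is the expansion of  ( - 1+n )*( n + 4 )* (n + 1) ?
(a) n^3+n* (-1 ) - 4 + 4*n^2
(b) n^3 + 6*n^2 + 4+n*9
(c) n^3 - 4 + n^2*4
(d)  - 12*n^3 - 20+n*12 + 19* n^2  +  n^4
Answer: a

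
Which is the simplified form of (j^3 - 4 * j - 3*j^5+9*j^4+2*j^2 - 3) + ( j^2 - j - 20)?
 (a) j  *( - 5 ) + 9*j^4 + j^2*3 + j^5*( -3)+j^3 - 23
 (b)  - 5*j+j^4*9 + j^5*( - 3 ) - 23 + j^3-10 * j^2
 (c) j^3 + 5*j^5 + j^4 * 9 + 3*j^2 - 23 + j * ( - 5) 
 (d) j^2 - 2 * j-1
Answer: a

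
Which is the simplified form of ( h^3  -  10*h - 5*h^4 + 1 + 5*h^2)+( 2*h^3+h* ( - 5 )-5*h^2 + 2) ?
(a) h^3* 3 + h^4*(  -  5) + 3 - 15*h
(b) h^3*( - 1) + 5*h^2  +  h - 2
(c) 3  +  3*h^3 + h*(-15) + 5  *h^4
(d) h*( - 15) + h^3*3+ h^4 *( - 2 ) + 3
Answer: a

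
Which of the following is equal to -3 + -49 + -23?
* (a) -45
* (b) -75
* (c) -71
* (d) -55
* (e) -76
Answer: b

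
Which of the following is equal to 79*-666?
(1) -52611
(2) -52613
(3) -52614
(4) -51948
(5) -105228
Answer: 3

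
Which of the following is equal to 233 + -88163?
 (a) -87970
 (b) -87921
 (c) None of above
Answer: c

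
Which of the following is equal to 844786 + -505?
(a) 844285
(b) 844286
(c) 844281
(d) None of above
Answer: c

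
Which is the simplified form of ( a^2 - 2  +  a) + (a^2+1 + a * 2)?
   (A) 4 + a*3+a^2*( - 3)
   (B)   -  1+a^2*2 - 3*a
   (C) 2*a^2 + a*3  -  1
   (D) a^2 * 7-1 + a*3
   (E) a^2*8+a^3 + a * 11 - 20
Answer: C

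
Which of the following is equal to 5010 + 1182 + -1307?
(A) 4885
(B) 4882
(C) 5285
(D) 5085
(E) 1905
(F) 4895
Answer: A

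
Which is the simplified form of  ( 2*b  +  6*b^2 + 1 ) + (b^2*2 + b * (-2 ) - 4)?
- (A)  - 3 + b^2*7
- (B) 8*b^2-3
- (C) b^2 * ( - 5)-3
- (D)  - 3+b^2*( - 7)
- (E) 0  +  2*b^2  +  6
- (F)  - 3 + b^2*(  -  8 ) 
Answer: B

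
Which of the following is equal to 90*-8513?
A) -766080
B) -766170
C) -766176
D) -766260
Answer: B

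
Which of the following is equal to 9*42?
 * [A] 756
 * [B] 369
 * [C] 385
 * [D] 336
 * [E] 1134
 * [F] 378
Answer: F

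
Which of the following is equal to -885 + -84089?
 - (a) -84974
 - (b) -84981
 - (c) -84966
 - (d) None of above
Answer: a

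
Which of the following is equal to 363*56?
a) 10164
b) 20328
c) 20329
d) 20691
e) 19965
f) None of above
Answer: b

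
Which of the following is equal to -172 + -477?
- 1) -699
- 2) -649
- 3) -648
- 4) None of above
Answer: 2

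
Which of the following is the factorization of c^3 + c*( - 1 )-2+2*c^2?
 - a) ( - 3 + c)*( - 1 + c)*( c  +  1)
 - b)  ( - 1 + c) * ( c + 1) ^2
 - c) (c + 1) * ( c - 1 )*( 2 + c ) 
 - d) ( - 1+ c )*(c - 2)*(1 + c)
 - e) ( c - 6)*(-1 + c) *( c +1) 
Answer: c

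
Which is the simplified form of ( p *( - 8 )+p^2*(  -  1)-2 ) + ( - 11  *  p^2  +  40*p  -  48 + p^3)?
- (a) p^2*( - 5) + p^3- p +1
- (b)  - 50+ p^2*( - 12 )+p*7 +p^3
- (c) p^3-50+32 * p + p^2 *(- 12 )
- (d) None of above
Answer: c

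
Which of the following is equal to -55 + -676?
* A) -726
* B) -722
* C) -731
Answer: C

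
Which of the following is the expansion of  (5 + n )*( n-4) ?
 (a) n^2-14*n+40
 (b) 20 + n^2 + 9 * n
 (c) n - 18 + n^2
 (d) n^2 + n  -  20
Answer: d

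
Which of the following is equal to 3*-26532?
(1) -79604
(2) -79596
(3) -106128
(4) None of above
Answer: 2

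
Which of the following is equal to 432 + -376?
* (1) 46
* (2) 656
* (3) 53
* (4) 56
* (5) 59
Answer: 4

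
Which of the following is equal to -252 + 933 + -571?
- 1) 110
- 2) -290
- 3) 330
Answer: 1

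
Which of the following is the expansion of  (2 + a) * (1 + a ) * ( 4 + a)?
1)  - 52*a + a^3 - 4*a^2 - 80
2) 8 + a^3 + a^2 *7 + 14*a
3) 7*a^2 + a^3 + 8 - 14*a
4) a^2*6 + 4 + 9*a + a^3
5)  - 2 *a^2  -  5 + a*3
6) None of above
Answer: 2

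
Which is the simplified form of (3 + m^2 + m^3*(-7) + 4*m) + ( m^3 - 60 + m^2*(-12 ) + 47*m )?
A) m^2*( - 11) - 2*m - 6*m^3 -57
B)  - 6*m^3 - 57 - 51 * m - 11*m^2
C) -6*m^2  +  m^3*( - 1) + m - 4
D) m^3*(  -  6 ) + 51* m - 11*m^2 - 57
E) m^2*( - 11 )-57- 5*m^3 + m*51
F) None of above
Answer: D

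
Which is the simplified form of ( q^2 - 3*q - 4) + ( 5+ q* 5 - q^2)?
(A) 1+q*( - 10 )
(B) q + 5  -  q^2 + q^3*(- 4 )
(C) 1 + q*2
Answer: C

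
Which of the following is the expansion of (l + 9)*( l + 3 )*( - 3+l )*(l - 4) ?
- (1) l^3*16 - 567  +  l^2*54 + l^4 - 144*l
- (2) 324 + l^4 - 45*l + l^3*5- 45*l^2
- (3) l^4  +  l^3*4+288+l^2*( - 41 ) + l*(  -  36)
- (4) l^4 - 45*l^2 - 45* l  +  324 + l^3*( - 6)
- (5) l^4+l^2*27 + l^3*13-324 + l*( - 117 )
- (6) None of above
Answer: 2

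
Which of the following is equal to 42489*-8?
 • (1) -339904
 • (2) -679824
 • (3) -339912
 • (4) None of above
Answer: 3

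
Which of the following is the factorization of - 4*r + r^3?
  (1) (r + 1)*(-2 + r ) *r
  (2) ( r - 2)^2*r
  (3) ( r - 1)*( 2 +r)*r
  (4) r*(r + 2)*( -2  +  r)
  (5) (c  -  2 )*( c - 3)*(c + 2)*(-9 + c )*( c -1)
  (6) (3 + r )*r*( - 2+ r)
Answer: 4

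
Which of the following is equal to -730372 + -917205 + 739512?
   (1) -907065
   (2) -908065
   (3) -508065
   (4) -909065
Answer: 2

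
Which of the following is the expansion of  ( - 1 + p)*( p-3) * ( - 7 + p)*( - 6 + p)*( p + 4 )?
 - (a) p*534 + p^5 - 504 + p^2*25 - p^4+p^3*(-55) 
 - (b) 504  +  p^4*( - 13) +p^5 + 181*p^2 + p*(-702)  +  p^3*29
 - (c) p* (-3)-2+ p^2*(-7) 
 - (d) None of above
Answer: b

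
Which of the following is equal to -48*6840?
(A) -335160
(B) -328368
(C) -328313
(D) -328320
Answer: D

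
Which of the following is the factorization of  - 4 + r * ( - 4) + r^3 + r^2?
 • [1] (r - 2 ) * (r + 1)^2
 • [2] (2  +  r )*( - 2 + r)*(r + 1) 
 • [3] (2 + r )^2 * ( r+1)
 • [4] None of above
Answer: 2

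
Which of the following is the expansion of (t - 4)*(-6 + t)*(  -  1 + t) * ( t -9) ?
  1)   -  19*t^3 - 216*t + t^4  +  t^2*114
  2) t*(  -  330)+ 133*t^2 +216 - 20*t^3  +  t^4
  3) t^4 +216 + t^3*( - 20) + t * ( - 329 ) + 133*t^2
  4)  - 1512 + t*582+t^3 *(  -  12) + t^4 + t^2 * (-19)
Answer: 2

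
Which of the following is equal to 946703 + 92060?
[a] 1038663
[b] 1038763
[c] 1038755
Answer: b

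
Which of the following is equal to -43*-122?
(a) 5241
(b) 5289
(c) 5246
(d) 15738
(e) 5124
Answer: c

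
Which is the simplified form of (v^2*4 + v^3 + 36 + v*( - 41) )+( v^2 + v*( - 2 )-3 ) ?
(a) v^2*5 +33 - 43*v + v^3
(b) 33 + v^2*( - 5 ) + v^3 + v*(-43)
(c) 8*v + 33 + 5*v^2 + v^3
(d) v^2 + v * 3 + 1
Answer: a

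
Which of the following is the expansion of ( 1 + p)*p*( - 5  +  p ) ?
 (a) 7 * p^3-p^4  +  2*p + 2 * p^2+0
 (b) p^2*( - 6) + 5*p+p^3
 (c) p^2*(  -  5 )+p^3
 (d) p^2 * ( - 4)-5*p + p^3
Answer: d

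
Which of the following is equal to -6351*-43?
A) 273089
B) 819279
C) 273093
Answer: C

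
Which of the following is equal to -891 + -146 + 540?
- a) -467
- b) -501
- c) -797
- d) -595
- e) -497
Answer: e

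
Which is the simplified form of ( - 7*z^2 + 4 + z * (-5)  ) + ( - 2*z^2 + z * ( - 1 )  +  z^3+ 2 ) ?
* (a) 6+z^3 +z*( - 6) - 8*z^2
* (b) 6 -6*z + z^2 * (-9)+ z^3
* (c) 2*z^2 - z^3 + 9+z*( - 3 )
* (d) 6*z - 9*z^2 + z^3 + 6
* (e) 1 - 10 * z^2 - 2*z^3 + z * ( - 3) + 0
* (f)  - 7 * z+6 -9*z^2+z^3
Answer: b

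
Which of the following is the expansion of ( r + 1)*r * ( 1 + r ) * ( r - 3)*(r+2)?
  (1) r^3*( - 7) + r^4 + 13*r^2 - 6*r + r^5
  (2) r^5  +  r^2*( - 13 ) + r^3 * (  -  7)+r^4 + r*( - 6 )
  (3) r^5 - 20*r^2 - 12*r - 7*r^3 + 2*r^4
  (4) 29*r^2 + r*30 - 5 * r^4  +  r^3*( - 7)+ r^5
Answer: 2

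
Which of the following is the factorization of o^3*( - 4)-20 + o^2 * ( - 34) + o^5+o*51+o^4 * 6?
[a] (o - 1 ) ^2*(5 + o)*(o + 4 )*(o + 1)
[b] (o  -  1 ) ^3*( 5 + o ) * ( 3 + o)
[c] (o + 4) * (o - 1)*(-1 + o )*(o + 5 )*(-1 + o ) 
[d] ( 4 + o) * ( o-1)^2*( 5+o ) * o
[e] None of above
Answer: c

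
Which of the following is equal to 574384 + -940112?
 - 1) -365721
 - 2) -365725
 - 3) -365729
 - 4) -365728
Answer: 4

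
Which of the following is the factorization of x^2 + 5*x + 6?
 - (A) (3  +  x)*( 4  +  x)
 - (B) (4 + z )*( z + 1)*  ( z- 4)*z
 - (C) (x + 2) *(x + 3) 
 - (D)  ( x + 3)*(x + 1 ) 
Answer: C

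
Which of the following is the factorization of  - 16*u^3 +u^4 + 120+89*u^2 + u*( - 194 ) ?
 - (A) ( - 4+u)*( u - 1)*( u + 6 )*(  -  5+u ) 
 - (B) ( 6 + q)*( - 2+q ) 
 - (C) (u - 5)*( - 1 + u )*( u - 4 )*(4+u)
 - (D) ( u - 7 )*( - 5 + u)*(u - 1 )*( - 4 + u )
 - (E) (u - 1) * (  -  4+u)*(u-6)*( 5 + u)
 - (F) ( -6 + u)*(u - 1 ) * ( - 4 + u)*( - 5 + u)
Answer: F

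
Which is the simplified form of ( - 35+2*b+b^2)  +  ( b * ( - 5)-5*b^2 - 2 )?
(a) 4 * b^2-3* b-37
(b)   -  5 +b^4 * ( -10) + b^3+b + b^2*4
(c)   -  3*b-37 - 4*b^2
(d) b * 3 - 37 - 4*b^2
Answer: c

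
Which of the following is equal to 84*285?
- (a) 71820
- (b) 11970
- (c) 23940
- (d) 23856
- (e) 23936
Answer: c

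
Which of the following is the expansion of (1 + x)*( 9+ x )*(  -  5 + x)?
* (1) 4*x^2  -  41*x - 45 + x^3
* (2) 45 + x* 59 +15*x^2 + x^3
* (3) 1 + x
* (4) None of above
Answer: 4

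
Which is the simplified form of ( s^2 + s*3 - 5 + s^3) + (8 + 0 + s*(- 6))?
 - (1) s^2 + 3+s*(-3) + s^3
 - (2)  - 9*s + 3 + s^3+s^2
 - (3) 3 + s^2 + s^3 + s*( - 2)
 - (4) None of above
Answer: 1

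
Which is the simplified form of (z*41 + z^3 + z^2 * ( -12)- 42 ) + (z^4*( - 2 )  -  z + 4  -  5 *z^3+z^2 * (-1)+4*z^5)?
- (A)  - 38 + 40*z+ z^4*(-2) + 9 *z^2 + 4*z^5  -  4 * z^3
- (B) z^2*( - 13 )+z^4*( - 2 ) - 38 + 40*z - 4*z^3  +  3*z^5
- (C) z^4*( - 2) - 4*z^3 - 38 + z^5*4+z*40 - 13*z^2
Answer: C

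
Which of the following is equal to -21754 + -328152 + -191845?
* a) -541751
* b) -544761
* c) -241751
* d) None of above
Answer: a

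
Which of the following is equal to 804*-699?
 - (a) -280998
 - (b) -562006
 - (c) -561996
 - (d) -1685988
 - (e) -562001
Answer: c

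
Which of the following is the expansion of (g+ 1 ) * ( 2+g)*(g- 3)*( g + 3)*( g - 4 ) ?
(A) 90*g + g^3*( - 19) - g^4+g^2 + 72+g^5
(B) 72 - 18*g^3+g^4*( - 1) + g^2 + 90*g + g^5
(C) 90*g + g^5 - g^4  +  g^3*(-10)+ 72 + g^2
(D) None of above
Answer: A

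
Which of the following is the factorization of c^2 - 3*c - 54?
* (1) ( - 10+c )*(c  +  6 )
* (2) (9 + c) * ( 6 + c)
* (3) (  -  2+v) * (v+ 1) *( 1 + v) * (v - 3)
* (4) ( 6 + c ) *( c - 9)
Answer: 4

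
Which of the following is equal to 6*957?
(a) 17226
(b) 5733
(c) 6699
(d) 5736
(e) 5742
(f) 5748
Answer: e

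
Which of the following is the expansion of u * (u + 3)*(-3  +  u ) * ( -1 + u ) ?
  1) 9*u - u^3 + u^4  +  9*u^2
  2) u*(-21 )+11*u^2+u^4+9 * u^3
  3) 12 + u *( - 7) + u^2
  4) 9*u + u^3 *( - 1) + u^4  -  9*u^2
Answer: 4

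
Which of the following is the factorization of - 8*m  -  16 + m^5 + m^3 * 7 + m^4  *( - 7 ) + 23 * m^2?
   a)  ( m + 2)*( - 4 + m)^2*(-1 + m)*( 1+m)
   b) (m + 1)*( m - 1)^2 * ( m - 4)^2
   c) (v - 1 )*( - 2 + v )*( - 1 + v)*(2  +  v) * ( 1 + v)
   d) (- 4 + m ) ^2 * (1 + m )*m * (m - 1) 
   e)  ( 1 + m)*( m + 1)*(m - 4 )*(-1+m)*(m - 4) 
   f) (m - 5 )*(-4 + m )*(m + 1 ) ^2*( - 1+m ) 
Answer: e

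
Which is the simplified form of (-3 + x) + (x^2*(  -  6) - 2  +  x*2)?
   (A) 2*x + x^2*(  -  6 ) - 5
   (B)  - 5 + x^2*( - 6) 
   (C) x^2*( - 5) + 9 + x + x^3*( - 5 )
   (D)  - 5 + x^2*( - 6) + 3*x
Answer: D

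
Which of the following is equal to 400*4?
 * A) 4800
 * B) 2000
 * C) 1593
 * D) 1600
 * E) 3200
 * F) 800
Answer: D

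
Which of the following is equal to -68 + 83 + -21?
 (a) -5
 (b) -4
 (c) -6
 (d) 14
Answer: c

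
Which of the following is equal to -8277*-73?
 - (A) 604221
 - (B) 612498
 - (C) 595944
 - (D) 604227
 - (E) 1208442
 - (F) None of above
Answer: A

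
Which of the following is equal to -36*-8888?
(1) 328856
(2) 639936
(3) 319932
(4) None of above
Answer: 4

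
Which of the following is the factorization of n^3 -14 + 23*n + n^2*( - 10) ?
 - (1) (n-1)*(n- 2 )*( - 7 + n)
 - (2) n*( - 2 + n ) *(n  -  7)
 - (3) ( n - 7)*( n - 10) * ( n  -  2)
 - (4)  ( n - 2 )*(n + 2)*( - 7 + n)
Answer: 1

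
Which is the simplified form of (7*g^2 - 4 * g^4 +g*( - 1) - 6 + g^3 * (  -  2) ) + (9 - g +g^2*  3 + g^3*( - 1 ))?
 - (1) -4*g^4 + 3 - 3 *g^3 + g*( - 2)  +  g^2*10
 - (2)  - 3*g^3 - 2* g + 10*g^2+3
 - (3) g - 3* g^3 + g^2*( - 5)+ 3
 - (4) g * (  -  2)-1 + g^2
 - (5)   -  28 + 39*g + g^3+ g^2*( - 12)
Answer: 1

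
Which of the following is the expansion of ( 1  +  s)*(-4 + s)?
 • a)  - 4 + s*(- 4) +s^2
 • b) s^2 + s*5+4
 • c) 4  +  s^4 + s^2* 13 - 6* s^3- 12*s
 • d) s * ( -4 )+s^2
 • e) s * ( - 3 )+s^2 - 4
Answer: e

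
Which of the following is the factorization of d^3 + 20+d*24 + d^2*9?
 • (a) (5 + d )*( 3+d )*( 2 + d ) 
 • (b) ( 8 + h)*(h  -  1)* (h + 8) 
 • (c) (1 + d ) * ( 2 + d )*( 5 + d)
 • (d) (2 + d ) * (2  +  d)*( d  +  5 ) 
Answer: d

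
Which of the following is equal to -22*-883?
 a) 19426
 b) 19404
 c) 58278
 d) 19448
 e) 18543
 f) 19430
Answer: a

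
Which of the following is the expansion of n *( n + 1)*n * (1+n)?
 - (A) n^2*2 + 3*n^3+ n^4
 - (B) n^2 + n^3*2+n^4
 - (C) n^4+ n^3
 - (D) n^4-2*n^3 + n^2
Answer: B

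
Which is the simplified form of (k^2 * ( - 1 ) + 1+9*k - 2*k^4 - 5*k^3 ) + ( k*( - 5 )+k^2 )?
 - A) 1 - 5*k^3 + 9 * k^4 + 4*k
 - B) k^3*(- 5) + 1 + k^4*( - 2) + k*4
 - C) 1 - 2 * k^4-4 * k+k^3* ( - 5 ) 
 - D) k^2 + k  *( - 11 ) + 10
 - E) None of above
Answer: B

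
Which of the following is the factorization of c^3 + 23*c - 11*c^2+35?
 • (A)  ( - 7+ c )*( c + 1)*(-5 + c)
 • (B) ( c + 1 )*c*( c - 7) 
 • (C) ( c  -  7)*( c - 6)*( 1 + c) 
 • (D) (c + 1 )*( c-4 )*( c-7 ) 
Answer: A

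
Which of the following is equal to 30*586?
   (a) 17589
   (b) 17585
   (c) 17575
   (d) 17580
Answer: d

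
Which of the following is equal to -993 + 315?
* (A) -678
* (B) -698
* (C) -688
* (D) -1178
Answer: A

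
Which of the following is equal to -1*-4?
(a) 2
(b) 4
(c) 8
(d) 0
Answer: b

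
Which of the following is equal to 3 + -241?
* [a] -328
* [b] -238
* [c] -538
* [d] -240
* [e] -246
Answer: b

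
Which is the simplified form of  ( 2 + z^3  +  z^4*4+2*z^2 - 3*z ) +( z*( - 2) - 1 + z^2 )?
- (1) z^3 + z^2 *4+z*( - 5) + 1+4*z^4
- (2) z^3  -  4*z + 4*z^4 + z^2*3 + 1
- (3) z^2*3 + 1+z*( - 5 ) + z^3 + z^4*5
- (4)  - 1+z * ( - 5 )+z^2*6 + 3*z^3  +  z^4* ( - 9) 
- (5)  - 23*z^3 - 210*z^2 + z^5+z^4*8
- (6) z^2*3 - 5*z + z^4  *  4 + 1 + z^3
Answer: 6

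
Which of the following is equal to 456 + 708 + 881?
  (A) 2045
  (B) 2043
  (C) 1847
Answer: A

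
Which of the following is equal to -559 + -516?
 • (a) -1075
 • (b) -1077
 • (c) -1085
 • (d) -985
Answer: a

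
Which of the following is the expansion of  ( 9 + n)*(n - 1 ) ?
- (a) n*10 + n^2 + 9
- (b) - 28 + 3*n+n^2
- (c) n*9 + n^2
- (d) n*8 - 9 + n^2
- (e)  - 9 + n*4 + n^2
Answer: d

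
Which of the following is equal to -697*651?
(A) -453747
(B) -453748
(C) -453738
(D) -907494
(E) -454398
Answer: A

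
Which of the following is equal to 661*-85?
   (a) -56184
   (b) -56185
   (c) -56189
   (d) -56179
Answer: b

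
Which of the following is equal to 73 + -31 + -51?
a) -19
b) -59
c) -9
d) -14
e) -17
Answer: c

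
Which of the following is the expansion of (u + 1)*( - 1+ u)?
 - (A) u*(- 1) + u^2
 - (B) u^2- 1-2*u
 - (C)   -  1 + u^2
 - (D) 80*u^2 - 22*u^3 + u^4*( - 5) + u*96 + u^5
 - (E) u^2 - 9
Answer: C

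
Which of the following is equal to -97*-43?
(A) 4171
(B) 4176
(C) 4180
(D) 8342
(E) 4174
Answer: A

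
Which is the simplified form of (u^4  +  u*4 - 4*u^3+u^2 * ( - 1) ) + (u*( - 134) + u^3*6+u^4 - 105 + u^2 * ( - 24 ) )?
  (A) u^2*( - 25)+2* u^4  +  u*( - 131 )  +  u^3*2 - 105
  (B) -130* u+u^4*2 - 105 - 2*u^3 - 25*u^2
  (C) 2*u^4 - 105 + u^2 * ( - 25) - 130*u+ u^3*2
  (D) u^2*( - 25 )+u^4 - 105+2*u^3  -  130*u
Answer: C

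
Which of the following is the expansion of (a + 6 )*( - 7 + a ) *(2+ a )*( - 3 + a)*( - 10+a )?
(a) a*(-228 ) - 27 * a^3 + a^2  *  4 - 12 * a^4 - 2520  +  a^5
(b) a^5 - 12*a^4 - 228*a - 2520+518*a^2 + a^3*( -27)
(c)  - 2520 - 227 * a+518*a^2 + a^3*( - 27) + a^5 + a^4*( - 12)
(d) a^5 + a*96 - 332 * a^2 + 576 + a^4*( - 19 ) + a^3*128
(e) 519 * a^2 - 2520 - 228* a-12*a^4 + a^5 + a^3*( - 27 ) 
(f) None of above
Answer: b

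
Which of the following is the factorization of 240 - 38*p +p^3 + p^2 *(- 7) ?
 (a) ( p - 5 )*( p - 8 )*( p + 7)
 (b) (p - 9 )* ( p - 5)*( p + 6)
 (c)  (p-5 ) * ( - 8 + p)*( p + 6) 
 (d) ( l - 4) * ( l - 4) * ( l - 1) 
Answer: c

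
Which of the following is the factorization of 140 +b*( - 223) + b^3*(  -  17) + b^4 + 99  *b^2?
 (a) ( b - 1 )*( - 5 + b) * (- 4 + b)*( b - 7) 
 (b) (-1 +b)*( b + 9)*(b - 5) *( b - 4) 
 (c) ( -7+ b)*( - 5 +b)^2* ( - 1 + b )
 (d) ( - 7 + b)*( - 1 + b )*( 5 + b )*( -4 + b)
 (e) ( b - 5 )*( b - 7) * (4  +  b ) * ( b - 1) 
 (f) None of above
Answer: a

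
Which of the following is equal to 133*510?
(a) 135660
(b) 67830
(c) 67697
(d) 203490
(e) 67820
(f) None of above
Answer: b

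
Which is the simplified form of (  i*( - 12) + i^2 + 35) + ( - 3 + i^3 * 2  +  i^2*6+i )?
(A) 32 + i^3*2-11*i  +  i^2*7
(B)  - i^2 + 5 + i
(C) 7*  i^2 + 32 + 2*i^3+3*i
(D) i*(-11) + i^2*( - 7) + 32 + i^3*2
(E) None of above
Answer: A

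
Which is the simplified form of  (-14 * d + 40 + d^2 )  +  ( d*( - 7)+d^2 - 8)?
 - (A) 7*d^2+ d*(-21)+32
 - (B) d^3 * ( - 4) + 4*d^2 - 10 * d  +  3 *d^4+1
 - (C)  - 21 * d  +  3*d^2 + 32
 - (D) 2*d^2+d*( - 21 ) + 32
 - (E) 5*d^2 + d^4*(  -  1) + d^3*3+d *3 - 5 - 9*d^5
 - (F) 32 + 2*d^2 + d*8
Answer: D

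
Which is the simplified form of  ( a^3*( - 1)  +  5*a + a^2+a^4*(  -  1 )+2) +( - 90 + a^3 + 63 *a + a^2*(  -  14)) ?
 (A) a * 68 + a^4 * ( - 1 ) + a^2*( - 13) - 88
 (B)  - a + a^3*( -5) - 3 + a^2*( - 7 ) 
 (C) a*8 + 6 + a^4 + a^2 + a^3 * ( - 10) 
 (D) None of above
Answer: A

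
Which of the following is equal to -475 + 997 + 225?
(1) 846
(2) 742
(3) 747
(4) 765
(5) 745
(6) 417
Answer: 3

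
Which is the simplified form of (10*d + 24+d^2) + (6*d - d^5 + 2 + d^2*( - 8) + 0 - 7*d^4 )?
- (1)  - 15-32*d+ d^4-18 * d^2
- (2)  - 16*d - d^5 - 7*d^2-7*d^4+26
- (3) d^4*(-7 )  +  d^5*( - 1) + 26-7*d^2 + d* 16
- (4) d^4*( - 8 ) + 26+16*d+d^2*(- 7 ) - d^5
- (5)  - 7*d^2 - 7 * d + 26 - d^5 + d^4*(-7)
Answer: 3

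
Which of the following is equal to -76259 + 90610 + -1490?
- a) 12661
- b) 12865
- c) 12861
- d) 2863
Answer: c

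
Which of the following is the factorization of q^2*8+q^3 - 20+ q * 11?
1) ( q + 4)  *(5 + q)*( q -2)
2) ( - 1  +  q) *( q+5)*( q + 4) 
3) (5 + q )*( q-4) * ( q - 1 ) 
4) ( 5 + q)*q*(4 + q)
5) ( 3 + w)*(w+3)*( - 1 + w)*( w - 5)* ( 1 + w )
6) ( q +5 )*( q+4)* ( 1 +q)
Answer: 2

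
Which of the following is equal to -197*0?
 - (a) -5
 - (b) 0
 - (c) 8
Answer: b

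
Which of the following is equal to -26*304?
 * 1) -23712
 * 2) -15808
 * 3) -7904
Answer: 3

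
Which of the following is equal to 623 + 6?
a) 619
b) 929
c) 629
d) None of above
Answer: c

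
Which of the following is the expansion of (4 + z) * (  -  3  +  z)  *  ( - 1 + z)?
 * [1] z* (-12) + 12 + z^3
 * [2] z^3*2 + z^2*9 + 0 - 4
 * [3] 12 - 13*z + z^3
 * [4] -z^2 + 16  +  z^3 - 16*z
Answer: 3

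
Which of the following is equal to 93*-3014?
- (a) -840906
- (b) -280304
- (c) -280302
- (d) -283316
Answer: c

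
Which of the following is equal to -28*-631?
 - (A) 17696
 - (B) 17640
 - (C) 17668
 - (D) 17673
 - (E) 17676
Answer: C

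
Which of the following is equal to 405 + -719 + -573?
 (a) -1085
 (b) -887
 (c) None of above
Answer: b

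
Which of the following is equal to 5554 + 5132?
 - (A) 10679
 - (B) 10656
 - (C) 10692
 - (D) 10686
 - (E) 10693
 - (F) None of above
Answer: D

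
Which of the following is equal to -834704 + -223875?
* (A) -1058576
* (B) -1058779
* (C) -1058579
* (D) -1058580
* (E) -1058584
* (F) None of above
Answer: C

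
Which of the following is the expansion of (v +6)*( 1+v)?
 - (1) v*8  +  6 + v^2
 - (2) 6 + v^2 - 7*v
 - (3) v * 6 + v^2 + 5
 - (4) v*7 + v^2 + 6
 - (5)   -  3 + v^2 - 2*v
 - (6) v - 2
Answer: 4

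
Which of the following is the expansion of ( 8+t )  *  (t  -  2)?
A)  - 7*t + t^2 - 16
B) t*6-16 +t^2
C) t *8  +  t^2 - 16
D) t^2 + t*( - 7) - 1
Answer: B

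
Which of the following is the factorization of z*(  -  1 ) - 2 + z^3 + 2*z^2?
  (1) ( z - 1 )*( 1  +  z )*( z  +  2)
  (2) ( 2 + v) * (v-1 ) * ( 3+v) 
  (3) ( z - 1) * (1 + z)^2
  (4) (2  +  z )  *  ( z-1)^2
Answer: 1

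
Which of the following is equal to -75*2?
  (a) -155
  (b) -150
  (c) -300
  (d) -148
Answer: b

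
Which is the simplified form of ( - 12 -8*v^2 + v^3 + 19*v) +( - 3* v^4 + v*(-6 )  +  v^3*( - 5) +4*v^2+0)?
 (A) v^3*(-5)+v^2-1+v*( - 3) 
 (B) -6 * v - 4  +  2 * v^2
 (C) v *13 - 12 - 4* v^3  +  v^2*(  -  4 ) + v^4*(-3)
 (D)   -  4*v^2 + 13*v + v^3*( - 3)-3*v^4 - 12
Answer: C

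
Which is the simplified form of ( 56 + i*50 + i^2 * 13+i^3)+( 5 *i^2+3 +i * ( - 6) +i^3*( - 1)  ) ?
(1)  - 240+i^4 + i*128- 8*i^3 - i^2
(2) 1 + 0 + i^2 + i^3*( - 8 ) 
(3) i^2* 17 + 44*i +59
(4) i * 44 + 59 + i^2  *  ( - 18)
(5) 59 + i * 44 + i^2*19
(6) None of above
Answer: 6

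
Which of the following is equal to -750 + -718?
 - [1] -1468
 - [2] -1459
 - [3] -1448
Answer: 1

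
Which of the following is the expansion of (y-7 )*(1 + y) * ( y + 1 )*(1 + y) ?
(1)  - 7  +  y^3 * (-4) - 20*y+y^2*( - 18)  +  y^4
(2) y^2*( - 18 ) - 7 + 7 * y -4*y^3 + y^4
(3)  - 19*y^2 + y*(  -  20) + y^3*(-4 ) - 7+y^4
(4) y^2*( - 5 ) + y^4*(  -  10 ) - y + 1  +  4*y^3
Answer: 1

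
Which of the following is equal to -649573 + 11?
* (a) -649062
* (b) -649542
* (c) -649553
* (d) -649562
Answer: d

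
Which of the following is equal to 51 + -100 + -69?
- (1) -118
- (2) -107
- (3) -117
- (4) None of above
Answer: 1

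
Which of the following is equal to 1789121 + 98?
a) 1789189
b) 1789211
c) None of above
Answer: c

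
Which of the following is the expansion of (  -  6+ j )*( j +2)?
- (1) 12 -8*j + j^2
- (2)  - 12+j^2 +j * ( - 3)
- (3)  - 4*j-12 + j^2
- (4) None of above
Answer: 3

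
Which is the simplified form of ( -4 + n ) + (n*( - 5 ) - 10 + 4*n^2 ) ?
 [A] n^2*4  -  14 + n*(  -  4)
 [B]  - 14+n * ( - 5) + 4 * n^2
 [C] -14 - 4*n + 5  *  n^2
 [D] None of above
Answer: A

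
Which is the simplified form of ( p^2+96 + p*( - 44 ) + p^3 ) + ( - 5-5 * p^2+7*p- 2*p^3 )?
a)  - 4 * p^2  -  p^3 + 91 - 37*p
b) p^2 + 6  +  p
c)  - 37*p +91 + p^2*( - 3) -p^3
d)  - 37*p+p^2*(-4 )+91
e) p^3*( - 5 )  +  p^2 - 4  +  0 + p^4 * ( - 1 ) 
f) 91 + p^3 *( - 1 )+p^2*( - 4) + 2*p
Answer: a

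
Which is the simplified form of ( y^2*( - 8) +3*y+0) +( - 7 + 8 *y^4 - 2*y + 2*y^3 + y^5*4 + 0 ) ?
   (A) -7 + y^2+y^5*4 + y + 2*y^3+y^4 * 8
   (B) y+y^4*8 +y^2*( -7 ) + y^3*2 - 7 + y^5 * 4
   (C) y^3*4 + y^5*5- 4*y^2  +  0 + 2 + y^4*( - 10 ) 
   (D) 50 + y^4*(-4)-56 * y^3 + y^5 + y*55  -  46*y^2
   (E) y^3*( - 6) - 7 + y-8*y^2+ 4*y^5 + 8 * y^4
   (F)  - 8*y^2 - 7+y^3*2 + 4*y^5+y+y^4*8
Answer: F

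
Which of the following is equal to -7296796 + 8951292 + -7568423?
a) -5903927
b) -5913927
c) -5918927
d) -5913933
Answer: b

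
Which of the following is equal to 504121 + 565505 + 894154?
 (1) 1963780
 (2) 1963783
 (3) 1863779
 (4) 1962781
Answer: 1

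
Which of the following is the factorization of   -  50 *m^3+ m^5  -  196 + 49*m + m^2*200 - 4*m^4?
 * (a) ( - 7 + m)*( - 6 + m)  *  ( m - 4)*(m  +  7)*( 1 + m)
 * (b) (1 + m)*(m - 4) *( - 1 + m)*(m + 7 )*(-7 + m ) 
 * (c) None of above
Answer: b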